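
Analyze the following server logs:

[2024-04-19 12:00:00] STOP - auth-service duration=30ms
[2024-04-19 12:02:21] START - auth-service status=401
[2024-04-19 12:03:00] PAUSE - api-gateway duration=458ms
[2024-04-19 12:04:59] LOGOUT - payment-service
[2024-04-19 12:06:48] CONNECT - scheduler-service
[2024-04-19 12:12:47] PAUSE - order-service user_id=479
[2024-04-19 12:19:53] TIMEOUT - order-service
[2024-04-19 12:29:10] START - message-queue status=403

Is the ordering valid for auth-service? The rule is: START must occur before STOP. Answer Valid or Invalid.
Invalid

To validate ordering:

1. Required order: START → STOP
2. Rule: START must occur before STOP
3. Check actual order of events for auth-service
4. Result: Invalid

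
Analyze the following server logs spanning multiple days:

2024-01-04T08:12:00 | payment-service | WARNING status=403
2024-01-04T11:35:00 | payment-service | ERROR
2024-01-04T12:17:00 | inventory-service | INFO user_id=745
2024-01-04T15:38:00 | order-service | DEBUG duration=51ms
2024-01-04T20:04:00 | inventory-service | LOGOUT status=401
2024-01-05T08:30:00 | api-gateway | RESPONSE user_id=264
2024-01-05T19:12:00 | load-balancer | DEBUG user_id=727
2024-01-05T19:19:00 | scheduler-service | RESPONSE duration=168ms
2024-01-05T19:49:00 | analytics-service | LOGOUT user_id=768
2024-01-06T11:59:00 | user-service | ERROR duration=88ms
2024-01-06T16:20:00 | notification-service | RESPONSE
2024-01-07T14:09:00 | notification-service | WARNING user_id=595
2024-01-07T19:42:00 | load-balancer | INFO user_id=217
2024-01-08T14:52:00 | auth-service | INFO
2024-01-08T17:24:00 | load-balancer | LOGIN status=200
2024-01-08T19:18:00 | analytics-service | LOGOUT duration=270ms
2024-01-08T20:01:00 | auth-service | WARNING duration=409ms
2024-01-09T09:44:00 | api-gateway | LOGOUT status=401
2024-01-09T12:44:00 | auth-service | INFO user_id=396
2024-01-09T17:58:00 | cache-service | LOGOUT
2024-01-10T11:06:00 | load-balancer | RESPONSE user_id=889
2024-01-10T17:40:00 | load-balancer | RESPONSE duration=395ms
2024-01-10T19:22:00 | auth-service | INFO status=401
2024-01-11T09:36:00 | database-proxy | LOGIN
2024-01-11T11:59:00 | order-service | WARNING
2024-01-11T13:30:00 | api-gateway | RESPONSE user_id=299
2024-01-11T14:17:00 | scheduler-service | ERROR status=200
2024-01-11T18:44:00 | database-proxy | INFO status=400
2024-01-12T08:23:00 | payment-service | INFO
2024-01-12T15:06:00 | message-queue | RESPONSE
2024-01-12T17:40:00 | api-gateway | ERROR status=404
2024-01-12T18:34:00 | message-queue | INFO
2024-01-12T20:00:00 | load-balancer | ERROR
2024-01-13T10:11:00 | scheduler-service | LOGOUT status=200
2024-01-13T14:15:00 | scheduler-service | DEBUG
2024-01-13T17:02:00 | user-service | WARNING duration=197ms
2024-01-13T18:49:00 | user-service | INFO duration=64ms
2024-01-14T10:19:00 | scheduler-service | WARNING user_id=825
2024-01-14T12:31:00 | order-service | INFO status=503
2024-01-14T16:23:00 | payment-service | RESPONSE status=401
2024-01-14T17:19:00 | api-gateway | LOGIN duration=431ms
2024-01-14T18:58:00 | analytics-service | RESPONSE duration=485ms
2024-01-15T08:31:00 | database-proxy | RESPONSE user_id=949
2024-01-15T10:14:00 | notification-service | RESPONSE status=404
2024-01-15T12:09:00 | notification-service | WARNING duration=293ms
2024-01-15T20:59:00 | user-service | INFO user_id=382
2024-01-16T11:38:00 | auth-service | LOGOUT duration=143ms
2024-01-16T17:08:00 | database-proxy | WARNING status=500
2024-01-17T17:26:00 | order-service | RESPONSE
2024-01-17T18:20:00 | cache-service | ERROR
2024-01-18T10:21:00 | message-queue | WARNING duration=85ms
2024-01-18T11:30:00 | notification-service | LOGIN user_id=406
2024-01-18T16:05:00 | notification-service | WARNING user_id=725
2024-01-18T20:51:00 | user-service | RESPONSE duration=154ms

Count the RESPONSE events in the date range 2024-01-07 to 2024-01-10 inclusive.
2

To filter by date range:

1. Date range: 2024-01-07 through 2024-01-10, both dates inclusive
2. Filter for RESPONSE events whose date falls in this range
3. Count matching events: 2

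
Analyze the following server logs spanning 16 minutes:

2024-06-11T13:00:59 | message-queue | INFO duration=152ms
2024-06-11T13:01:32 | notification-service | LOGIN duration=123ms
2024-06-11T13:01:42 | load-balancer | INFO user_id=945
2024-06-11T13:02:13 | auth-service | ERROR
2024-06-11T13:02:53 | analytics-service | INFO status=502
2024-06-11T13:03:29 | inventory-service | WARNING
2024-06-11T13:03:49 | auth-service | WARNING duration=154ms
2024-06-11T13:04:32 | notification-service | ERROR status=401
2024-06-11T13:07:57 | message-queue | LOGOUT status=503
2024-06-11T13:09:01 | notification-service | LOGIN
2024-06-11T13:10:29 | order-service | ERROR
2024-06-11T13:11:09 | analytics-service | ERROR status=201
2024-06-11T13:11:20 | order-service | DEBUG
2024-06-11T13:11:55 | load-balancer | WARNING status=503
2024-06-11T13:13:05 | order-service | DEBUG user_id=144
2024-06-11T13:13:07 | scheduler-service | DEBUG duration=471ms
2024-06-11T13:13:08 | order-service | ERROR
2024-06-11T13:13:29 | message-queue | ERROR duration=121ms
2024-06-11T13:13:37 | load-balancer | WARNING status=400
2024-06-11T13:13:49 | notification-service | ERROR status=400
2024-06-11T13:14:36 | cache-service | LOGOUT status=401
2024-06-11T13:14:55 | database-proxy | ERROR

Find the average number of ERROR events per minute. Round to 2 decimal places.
0.5

To calculate the rate:

1. Count total ERROR events: 8
2. Total time period: 16 minutes
3. Rate = 8 / 16 = 0.5 events per minute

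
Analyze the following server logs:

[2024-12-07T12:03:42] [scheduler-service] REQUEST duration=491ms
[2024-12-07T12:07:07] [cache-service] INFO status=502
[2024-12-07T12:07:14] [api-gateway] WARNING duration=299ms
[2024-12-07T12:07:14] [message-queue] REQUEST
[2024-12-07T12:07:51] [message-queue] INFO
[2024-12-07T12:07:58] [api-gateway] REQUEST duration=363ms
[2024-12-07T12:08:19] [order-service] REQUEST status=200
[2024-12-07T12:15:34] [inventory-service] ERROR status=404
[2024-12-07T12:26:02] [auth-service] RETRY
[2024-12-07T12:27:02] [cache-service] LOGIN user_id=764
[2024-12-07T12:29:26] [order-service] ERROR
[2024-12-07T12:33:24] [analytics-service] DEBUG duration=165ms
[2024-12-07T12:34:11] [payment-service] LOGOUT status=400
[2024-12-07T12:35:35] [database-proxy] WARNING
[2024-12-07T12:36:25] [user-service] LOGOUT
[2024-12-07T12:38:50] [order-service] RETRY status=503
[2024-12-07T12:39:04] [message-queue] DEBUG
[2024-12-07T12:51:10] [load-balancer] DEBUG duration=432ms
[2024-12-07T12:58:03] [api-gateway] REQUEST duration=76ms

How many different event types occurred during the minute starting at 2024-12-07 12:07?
3

To count unique event types:

1. Filter events in the minute starting at 2024-12-07 12:07
2. Extract event types from matching entries
3. Count unique types: 3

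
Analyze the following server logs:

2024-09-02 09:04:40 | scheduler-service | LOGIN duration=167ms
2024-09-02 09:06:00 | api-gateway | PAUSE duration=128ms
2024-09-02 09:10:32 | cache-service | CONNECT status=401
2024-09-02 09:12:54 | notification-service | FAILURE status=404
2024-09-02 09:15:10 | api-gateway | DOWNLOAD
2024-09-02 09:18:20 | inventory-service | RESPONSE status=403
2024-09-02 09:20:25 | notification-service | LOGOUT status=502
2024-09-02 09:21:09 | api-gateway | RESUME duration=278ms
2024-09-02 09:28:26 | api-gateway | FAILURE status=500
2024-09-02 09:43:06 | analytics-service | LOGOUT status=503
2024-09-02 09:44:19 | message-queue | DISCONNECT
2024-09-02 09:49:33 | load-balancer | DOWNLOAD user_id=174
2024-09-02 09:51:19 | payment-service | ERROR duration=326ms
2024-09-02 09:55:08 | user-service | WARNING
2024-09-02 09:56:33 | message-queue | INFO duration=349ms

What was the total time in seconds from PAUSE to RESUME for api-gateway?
909

To calculate state duration:

1. Find PAUSE event for api-gateway: 2024-09-02 09:06:00
2. Find RESUME event for api-gateway: 2024-09-02 09:21:09
3. Calculate duration: 2024-09-02 09:21:09 - 2024-09-02 09:06:00 = 909 seconds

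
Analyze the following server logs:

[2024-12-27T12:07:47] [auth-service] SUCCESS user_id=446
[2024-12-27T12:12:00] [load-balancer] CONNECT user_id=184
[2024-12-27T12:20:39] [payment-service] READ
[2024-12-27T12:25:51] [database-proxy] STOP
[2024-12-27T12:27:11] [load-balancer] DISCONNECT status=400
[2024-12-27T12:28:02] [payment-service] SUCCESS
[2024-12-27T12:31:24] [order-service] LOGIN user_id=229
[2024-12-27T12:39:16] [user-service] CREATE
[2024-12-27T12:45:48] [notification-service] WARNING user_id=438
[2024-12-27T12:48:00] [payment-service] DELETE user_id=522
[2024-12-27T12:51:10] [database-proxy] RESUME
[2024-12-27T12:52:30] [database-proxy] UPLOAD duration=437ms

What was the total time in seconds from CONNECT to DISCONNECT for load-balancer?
911

To calculate state duration:

1. Find CONNECT event for load-balancer: 2024-12-27T12:12:00
2. Find DISCONNECT event for load-balancer: 2024-12-27T12:27:11
3. Calculate duration: 2024-12-27T12:27:11 - 2024-12-27T12:12:00 = 911 seconds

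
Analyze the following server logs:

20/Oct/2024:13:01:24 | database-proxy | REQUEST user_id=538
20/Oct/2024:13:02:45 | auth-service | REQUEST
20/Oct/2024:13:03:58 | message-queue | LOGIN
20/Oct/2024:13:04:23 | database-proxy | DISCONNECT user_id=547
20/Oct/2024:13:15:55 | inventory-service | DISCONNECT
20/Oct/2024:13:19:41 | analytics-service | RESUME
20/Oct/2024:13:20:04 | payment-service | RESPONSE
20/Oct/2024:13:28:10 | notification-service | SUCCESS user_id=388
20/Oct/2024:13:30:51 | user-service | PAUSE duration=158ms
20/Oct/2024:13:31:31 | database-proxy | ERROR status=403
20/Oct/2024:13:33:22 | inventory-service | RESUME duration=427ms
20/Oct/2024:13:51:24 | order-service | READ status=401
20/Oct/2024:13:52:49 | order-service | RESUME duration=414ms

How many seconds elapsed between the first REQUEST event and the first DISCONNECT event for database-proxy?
179

To find the time between events:

1. Locate the first REQUEST event for database-proxy: 20/Oct/2024:13:01:24
2. Locate the first DISCONNECT event for database-proxy: 20/Oct/2024:13:04:23
3. Calculate the difference: 20/Oct/2024:13:04:23 - 20/Oct/2024:13:01:24 = 179 seconds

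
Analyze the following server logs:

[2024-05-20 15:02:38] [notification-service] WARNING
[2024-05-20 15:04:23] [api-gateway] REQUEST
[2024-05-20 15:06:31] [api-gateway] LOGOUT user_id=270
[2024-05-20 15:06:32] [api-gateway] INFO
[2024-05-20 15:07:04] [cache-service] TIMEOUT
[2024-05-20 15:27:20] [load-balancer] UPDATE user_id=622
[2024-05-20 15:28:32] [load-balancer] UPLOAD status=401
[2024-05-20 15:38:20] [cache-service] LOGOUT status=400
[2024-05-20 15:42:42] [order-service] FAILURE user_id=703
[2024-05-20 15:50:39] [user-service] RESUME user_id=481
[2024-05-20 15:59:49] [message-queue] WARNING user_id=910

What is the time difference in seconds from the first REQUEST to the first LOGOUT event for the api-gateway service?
128

To find the time between events:

1. Locate the first REQUEST event for api-gateway: 2024-05-20 15:04:23
2. Locate the first LOGOUT event for api-gateway: 2024-05-20 15:06:31
3. Calculate the difference: 2024-05-20 15:06:31 - 2024-05-20 15:04:23 = 128 seconds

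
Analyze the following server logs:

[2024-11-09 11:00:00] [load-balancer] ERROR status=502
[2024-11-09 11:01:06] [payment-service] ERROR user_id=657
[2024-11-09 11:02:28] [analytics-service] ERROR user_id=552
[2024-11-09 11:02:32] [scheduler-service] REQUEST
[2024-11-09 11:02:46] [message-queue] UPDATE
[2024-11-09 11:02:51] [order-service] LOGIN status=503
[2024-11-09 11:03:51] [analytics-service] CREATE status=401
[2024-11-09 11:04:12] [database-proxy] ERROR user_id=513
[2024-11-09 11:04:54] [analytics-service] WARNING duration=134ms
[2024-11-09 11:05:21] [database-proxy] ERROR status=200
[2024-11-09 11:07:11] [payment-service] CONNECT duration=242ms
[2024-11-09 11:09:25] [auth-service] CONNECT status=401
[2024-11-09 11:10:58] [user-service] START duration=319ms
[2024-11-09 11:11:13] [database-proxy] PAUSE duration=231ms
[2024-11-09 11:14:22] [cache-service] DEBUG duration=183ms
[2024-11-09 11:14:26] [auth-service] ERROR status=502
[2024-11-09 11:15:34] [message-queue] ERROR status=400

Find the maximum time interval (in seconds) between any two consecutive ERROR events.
545

To find the longest gap:

1. Extract all ERROR events in chronological order
2. Calculate time differences between consecutive events
3. Find the maximum difference
4. Longest gap: 545 seconds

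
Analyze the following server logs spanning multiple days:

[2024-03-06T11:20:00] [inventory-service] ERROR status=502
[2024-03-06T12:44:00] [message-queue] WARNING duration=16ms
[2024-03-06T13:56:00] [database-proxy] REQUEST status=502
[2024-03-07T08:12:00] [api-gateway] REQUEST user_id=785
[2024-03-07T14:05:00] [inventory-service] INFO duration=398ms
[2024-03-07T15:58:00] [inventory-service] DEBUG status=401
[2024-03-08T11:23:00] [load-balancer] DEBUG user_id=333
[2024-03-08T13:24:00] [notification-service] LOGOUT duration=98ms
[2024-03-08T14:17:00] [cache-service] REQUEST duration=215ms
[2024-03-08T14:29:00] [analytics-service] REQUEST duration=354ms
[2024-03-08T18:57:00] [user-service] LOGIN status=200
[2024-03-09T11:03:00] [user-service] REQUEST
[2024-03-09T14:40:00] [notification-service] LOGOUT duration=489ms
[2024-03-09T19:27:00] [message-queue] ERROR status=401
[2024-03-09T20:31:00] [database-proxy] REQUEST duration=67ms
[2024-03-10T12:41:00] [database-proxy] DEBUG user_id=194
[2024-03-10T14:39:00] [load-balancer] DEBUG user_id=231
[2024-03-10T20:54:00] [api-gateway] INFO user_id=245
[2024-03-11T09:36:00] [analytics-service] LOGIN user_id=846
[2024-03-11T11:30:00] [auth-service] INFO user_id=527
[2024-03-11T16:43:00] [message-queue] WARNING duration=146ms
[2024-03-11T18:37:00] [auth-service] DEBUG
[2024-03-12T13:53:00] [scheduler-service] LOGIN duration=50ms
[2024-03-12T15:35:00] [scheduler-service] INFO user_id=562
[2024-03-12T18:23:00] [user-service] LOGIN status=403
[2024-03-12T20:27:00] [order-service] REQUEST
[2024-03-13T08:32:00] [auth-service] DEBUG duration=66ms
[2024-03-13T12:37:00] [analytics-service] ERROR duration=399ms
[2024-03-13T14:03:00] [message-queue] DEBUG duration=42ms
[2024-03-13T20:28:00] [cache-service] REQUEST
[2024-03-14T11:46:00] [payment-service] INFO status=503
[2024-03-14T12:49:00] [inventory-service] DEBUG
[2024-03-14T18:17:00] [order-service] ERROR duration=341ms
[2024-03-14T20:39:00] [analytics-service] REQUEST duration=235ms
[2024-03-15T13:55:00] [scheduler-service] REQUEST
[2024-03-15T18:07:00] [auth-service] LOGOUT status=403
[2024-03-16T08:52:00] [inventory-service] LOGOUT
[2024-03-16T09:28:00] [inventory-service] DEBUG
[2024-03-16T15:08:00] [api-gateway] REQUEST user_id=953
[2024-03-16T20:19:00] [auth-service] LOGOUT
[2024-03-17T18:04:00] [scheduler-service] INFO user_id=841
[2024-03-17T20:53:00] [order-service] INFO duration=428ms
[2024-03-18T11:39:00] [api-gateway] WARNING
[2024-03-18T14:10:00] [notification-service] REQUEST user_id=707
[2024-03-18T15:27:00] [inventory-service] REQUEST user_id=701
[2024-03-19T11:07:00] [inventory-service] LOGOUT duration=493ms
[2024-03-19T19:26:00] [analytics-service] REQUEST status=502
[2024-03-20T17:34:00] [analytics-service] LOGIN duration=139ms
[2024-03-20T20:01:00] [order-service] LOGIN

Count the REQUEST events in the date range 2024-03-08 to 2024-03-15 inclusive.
8

To filter by date range:

1. Date range: 2024-03-08 through 2024-03-15, both dates inclusive
2. Filter for REQUEST events whose date falls in this range
3. Count matching events: 8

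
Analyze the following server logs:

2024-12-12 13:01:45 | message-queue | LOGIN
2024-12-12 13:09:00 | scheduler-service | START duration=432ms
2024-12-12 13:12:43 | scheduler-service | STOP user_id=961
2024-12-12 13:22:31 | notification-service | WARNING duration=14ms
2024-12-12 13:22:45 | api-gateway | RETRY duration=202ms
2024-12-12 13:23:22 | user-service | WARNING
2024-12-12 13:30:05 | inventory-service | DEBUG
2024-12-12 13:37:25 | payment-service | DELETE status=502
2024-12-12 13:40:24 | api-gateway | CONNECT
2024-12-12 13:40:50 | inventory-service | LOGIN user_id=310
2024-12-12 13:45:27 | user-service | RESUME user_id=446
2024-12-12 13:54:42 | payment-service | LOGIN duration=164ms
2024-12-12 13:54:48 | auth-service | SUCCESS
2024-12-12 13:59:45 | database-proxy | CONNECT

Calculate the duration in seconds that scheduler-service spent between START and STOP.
223

To calculate state duration:

1. Find START event for scheduler-service: 2024-12-12 13:09:00
2. Find STOP event for scheduler-service: 2024-12-12 13:12:43
3. Calculate duration: 2024-12-12 13:12:43 - 2024-12-12 13:09:00 = 223 seconds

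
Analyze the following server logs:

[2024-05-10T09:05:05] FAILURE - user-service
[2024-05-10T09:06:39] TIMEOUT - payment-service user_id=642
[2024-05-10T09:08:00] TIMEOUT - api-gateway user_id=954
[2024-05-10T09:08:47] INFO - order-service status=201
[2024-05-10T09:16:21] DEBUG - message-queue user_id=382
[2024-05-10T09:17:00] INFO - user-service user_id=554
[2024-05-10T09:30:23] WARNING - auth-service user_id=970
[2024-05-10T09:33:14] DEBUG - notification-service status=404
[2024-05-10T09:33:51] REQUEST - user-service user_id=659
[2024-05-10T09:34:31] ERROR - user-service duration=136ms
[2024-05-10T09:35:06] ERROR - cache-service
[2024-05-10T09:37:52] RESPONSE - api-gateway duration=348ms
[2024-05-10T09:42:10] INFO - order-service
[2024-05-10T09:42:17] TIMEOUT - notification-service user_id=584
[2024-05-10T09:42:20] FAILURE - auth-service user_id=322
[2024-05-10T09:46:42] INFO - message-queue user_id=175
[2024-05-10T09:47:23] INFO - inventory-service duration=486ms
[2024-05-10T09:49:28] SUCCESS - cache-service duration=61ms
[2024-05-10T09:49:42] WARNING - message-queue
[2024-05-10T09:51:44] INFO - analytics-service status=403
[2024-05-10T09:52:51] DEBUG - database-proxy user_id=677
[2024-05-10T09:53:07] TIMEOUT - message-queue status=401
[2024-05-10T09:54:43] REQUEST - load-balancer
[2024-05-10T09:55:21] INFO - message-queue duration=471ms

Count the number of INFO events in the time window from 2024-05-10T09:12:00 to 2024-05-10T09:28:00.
1

To count events in the time window:

1. Window boundaries: 2024-05-10T09:12:00 to 2024-05-10T09:28:00
2. Filter for INFO events within this window
3. Count matching events: 1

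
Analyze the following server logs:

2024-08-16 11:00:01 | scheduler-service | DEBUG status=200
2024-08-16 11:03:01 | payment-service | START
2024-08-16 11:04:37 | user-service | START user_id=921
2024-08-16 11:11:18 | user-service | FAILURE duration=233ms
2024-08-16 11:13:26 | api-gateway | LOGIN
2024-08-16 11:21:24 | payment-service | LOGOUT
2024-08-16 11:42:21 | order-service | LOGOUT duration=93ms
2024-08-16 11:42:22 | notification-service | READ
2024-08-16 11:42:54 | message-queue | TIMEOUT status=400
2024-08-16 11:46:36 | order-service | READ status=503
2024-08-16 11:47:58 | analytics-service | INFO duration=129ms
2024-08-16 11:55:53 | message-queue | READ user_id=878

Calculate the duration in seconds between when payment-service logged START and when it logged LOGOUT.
1103

To find the time between events:

1. Locate the first START event for payment-service: 2024-08-16 11:03:01
2. Locate the first LOGOUT event for payment-service: 2024-08-16 11:21:24
3. Calculate the difference: 2024-08-16 11:21:24 - 2024-08-16 11:03:01 = 1103 seconds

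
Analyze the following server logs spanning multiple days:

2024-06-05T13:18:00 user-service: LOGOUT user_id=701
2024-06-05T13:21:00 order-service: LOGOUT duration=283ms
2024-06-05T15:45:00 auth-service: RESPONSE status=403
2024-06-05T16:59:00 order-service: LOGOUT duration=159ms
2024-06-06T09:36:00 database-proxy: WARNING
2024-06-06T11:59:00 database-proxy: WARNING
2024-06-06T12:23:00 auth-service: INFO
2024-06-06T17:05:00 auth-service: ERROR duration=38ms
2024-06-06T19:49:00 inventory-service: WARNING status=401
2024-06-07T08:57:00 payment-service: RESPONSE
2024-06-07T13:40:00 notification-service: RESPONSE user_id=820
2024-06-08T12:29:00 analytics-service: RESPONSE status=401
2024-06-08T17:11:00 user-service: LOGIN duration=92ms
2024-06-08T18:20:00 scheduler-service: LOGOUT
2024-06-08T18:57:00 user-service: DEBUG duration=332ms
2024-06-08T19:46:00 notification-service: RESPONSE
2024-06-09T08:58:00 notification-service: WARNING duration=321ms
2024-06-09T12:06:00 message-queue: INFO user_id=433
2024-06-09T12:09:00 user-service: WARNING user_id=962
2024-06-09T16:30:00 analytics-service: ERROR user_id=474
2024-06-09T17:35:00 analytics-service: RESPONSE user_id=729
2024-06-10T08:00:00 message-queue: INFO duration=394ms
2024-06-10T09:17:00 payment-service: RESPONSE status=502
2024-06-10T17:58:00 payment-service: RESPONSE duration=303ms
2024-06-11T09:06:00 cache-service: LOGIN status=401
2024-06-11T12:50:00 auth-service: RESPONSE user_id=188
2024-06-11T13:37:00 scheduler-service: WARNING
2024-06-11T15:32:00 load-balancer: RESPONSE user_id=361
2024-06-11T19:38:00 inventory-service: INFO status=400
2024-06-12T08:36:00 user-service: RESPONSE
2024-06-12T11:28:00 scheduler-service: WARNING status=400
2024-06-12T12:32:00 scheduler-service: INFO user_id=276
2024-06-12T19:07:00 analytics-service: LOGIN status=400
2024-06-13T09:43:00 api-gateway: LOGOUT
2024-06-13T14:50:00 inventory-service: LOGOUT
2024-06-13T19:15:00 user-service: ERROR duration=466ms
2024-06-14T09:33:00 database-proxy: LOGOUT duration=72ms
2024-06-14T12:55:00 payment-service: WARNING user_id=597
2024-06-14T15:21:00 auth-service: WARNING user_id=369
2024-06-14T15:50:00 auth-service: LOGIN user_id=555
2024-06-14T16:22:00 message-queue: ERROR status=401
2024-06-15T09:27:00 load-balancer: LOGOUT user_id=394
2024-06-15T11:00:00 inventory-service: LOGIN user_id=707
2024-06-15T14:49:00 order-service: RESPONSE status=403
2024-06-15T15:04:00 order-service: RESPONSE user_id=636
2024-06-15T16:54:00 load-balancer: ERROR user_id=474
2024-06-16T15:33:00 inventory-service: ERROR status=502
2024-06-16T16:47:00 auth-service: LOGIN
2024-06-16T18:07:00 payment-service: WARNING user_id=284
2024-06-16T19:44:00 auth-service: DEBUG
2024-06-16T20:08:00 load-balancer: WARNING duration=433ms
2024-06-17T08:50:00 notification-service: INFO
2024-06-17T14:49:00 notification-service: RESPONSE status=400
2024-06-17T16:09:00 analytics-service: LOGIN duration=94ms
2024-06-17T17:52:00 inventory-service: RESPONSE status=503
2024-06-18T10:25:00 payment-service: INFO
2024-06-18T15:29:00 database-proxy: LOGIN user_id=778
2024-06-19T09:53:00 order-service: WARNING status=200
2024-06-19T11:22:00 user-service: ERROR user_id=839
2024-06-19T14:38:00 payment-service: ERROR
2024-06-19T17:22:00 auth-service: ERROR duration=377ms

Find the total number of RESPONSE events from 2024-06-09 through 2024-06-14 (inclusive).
6

To filter by date range:

1. Date range: 2024-06-09 through 2024-06-14, both dates inclusive
2. Filter for RESPONSE events whose date falls in this range
3. Count matching events: 6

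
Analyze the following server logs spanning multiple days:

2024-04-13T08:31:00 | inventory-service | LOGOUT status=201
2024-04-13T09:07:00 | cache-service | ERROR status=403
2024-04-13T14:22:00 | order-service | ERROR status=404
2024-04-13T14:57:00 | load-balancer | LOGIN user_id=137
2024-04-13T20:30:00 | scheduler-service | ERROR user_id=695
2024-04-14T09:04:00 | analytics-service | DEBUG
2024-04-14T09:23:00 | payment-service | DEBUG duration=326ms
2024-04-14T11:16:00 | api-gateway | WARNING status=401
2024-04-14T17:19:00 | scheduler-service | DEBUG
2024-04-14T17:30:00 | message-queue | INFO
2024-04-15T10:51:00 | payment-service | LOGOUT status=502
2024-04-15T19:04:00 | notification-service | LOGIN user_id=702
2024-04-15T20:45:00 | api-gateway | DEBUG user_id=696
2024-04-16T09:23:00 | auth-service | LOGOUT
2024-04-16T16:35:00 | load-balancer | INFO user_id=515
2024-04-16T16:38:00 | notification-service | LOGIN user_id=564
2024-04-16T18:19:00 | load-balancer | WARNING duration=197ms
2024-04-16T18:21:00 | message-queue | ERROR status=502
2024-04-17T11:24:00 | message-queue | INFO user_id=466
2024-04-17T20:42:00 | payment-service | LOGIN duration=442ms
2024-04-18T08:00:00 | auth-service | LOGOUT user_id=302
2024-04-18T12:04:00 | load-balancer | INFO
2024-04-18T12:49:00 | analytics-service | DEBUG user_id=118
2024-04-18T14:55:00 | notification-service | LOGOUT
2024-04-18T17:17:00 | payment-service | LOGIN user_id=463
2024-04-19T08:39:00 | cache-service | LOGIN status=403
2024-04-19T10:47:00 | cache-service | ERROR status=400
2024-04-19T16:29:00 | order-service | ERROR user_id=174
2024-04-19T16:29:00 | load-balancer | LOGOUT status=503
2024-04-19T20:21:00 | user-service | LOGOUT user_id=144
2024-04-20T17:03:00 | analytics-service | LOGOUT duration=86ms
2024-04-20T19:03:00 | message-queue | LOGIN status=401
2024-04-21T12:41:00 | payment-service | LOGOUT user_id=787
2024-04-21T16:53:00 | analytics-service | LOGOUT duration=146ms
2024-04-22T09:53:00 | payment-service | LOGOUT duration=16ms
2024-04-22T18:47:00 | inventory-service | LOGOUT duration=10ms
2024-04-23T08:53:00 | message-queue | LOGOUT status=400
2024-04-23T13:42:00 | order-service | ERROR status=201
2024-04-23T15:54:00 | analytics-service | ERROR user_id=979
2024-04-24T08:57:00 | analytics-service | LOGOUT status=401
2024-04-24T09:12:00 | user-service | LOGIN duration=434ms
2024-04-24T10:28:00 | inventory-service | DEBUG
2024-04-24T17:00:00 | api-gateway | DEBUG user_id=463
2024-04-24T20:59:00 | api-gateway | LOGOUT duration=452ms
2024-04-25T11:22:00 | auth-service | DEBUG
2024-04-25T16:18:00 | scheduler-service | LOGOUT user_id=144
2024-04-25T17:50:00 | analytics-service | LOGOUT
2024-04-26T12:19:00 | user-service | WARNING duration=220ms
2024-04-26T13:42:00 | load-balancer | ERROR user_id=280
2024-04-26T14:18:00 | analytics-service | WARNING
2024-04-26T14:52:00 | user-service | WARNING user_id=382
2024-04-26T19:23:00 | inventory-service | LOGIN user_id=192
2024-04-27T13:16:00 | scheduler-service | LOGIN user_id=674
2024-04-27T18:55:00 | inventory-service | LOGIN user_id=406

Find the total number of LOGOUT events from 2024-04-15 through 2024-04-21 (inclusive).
9

To filter by date range:

1. Date range: 2024-04-15 through 2024-04-21, both dates inclusive
2. Filter for LOGOUT events whose date falls in this range
3. Count matching events: 9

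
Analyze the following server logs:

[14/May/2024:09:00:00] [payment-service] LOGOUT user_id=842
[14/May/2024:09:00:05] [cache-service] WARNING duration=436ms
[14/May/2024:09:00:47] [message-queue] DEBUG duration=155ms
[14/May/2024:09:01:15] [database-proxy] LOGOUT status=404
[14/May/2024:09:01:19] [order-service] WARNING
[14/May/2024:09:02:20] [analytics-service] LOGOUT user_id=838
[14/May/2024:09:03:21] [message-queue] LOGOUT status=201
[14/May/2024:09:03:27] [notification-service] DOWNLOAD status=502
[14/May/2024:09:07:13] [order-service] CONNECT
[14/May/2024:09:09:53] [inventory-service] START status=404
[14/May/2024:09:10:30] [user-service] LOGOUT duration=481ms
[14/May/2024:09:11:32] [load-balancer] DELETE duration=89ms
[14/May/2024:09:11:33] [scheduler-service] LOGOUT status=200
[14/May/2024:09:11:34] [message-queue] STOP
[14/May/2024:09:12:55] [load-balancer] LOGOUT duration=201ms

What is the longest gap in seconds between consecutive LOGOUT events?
429

To find the longest gap:

1. Extract all LOGOUT events in chronological order
2. Calculate time differences between consecutive events
3. Find the maximum difference
4. Longest gap: 429 seconds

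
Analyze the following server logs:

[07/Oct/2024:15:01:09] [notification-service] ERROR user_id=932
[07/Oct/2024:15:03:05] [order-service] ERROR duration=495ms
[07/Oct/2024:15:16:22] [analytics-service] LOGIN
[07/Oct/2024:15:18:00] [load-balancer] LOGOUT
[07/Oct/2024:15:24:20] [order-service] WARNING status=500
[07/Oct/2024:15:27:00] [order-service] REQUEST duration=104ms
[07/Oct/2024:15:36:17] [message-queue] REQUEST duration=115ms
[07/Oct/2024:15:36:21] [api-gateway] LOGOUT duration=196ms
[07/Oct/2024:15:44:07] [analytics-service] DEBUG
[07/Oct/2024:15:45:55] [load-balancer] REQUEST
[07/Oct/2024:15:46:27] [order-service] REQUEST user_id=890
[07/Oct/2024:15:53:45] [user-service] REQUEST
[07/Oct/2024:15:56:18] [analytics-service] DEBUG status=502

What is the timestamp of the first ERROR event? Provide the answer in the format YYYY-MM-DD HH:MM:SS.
2024-10-07 15:01:09

To find the first event:

1. Filter for all ERROR events
2. Sort by timestamp
3. Select the first one
4. Timestamp: 2024-10-07 15:01:09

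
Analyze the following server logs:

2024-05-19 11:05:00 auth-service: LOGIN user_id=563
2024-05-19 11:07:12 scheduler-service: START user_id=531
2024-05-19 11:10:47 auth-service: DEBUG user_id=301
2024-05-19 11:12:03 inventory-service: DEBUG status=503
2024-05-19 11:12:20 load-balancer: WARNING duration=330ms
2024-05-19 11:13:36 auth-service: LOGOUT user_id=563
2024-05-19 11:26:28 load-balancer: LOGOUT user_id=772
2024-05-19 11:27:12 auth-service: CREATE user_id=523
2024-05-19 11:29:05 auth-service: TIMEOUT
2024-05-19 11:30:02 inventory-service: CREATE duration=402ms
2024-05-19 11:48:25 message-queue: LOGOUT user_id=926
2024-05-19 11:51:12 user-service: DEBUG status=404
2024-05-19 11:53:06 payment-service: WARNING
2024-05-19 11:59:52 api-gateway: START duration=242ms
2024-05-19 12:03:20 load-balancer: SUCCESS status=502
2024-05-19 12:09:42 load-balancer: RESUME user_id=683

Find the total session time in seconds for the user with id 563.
516

To calculate session duration:

1. Find LOGIN event for user_id=563: 2024-05-19 11:05:00
2. Find LOGOUT event for user_id=563: 2024-05-19 11:13:36
3. Session duration: 2024-05-19 11:13:36 - 2024-05-19 11:05:00 = 516 seconds (8 minutes)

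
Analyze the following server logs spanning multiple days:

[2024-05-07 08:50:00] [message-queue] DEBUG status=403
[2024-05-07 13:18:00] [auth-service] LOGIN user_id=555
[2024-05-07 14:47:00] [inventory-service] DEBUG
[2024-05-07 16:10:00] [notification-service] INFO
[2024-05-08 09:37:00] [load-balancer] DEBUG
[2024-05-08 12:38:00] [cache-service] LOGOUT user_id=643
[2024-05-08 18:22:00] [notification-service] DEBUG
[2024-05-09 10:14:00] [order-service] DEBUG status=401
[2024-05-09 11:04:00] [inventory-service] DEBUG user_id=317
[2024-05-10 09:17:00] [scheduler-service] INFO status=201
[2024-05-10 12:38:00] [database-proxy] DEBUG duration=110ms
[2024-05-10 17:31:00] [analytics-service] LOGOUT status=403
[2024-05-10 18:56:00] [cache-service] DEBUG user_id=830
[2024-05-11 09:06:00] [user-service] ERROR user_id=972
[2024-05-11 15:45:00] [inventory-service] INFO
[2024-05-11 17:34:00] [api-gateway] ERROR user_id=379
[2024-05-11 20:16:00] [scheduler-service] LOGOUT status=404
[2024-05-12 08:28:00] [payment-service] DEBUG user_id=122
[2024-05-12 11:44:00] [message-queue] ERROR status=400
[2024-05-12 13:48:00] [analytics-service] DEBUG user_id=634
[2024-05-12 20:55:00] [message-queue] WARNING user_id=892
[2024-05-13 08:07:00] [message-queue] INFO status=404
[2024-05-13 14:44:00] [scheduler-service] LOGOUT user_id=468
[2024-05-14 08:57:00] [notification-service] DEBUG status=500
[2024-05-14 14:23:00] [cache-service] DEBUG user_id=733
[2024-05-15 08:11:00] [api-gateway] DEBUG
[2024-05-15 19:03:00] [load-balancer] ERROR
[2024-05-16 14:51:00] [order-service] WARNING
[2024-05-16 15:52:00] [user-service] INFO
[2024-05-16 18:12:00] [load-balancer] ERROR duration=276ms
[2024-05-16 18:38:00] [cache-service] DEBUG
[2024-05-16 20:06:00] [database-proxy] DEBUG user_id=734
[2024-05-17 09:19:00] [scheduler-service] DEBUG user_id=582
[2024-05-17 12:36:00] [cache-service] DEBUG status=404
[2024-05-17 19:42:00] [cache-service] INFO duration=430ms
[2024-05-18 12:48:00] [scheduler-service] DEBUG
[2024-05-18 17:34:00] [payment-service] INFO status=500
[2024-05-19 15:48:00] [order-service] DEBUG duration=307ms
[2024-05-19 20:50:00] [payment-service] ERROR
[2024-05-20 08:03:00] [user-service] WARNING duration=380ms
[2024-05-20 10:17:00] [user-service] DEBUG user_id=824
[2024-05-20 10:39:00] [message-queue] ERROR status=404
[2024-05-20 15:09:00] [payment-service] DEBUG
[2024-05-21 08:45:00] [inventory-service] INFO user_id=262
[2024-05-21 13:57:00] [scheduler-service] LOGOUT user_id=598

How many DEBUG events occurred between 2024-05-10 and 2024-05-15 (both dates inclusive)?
7

To filter by date range:

1. Date range: 2024-05-10 through 2024-05-15, both dates inclusive
2. Filter for DEBUG events whose date falls in this range
3. Count matching events: 7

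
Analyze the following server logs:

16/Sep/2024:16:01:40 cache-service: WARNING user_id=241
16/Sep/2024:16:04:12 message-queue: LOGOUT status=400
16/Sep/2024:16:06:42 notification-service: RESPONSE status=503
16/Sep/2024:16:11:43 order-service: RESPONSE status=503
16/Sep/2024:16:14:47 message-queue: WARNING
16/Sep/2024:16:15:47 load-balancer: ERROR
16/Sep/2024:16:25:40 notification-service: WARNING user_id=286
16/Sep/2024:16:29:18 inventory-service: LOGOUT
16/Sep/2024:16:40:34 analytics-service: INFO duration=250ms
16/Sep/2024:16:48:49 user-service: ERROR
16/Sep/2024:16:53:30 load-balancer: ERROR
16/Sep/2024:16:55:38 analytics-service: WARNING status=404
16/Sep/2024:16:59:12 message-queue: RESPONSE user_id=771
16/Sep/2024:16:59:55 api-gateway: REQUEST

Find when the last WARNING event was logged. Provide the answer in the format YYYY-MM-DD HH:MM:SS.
2024-09-16 16:55:38

To find the last event:

1. Filter for all WARNING events
2. Sort by timestamp
3. Select the last one
4. Timestamp: 2024-09-16 16:55:38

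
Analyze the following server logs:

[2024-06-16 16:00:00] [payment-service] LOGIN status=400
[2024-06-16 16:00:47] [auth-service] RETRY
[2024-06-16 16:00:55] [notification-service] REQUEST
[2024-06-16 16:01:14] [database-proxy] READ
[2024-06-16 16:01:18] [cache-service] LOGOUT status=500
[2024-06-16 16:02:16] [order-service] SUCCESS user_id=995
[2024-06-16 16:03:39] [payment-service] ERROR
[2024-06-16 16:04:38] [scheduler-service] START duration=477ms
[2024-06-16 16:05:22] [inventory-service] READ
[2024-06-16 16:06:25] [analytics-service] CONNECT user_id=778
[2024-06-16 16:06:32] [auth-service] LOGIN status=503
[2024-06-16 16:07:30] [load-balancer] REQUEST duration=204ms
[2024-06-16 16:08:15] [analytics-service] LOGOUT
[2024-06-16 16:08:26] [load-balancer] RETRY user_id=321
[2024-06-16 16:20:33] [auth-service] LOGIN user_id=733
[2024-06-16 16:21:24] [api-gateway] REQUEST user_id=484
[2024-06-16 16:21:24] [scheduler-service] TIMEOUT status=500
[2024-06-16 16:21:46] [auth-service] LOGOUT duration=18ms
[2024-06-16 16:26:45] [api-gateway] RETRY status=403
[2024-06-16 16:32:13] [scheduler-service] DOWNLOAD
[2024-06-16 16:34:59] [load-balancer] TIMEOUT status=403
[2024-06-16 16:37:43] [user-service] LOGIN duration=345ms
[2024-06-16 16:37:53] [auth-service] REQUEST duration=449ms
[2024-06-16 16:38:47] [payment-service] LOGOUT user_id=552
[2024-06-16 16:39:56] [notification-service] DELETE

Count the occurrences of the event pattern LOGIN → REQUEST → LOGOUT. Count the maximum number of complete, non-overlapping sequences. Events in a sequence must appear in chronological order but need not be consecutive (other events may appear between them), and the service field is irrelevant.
4

To count sequences:

1. Look for pattern: LOGIN → REQUEST → LOGOUT
2. Greedily scan the log in chronological order, matching each sequence element in turn (ignoring service)
3. Each time the full pattern completes, increment the count and restart matching from the next event
4. Complete non-overlapping sequences found: 4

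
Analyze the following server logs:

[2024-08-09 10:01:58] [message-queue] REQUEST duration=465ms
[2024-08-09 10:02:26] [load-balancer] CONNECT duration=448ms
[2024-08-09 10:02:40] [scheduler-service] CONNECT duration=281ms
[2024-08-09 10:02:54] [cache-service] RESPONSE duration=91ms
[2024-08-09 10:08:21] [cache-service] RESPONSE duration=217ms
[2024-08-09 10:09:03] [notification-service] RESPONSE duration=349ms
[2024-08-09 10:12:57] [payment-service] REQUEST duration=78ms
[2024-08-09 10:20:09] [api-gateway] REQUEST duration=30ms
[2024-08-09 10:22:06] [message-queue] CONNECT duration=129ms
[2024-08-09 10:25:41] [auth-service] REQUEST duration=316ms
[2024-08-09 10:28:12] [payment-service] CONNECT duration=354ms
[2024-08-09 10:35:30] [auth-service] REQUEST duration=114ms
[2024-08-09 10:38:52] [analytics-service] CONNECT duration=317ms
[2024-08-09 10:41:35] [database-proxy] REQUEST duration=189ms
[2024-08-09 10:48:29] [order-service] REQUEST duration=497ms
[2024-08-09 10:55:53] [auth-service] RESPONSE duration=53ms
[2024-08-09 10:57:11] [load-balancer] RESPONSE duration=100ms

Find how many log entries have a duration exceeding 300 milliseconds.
7

To count timeouts:

1. Threshold: 300ms
2. Extract duration from each log entry
3. Count entries where duration > 300
4. Timeout count: 7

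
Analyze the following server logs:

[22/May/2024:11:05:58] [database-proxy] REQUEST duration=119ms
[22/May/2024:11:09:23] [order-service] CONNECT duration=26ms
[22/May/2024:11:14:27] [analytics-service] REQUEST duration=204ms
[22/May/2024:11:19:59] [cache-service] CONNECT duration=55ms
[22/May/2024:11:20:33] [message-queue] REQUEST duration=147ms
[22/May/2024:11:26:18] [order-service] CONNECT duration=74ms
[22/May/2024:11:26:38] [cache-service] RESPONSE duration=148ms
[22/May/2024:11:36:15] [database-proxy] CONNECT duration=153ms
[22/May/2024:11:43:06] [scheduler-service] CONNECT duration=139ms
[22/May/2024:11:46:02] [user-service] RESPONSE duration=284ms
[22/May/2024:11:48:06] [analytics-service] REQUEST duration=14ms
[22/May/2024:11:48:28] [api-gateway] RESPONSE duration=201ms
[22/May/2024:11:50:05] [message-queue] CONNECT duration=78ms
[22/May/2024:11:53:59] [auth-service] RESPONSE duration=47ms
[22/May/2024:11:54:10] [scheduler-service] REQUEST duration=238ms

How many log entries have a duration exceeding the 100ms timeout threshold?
9

To count timeouts:

1. Threshold: 100ms
2. Extract duration from each log entry
3. Count entries where duration > 100
4. Timeout count: 9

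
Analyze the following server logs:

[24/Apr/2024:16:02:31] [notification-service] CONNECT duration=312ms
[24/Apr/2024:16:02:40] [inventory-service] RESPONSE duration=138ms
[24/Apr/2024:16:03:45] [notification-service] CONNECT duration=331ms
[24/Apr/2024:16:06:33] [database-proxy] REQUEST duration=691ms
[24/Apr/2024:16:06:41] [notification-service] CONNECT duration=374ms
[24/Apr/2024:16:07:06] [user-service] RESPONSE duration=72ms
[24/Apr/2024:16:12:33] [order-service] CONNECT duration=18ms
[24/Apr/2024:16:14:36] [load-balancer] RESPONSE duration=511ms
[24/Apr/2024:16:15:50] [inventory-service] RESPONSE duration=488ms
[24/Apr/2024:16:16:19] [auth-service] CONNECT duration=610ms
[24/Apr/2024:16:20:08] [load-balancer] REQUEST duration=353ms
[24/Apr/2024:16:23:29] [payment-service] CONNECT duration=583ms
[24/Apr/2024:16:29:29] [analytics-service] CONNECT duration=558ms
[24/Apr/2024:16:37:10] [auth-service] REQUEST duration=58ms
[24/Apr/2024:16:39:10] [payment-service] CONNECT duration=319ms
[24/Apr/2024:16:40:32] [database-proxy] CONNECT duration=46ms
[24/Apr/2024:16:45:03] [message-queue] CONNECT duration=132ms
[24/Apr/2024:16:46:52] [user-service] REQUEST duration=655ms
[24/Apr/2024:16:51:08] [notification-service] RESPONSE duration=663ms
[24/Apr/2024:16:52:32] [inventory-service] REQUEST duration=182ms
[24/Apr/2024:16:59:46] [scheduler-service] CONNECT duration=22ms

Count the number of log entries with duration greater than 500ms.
7

To count timeouts:

1. Threshold: 500ms
2. Extract duration from each log entry
3. Count entries where duration > 500
4. Timeout count: 7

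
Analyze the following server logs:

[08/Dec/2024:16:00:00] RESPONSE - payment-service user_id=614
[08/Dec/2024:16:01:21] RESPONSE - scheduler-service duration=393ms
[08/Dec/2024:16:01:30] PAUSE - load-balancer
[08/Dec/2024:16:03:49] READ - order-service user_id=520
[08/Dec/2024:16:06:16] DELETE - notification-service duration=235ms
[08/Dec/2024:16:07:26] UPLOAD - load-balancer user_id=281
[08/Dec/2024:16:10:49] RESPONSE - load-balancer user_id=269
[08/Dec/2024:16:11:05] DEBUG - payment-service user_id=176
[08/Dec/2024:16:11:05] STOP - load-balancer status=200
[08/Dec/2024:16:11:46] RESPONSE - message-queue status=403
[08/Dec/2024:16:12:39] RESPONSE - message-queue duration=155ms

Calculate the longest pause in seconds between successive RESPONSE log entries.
568

To find the longest gap:

1. Extract all RESPONSE events in chronological order
2. Calculate time differences between consecutive events
3. Find the maximum difference
4. Longest gap: 568 seconds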